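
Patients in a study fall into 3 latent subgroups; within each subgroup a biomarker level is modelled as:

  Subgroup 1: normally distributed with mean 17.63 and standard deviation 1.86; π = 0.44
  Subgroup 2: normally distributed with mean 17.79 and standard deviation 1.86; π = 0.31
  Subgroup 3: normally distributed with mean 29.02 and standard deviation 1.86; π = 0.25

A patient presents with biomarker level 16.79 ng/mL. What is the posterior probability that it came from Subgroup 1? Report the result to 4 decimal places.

P(component k | x) = P(Z=k)·f_k(x) / marginal(x), where marginal(x) = Σ_j P(Z=j)·f_j(x).
Normal densities:
  f_1 = 0.193691
  f_2 = 0.185622
  f_3 = 8.77442e-11
Unnormalised posteriors:
  P(Z=1)·f_1 = 0.44 × 0.193691 = 0.085224
  P(Z=2)·f_2 = 0.31 × 0.185622 = 0.057543
  P(Z=3)·f_3 = 0.25 × 8.77442e-11 = 2.19361e-11
Marginal: 0.085224 + 0.057543 + 2.19361e-11 = 0.142767
So the posterior for Subgroup 1 is 0.085224 / 0.142767 ≈ 0.5969.

0.5969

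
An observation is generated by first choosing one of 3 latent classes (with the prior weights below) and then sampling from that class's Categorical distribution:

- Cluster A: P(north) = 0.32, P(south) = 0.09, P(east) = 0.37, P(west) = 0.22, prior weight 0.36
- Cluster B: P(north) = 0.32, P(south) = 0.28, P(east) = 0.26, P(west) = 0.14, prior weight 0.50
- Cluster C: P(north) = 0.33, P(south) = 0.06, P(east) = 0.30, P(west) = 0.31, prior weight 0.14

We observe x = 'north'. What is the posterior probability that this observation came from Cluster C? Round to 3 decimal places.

0.144

The responsibility of component k is π_k f_k(x) divided by Σ_j π_j f_j(x).
Evaluate each component's likelihood at the observed value:
  L_A = P(north | comp) = 0.32
  L_B = P(north | comp) = 0.32
  L_C = P(north | comp) = 0.33
Unnormalised posteriors:
  π_A·L_A = 0.36 × 0.32 = 0.1152
  π_B·L_B = 0.50 × 0.32 = 0.16
  π_C·L_C = 0.14 × 0.33 = 0.0462
Marginal: 0.1152 + 0.16 + 0.0462 = 0.3214
P(Cluster C | x) ≈ 0.144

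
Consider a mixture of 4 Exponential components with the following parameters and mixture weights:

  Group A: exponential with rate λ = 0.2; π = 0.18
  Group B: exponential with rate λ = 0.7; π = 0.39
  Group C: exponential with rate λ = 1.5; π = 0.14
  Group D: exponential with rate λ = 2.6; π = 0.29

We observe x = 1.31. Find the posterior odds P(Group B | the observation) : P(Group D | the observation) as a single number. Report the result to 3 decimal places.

The posterior odds equal the prior odds times the likelihood ratio: (π_i/π_j)·(f_i(x)/f_j(x)).
Exponential densities:
  p_A = 0.2·e^(−0.2·1.31) = 0.2·e^(−0.2620) = 0.153902
  p_B = 0.7·e^(−0.7·1.31) = 0.7·e^(−0.9170) = 0.279801
  p_C = 1.5·e^(−1.5·1.31) = 1.5·e^(−1.9650) = 0.210234
  p_D = 2.6·e^(−2.6·1.31) = 2.6·e^(−3.4060) = 0.0862514
0.109123 / 0.0250129 ≈ 4.363

4.363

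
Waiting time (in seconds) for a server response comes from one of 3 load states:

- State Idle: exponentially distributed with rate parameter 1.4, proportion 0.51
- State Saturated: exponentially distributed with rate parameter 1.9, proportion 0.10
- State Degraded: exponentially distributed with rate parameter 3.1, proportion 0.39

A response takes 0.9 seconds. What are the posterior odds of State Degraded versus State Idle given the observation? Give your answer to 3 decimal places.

0.367

The posterior odds equal the prior odds times the likelihood ratio: (π_i/π_j)·(f_i(x)/f_j(x)).
Evaluate each component's likelihood at the observed value:
  f_Idle = 0.397116
  f_Saturated = 0.343645
  f_Degraded = 0.190406
Odds = (0.39/0.51) × (0.190406/0.397116) = 0.764706 × 0.479472 ≈ 0.367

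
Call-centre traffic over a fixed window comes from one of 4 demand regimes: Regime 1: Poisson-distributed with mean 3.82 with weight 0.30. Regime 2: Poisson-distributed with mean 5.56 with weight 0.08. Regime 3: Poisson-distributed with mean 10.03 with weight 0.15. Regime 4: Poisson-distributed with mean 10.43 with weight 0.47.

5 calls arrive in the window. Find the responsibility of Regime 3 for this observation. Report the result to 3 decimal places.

P(component k | x) = w_k·f_k(x) / marginal(x), where marginal(x) = Σ_j w_j·f_j(x).
Evaluate each component's likelihood at the observed value:
  L_1 = e^(−3.82)·3.82^5/5! = 0.148638
  L_2 = e^(−5.56)·5.56^5/5! = 0.170418
  L_3 = e^(−10.03)·10.03^5/5! = 0.0372692
  L_4 = e^(−10.43)·10.43^5/5! = 0.0303773
Prior × likelihood for each component:
  w_1·L_1 = 0.30 × 0.148638 = 0.0445915
  w_2·L_2 = 0.08 × 0.170418 = 0.0136334
  w_3·L_3 = 0.15 × 0.0372692 = 0.00559038
  w_4·L_4 = 0.47 × 0.0303773 = 0.0142773
Sum: 0.0445915 + 0.0136334 + 0.00559038 + 0.0142773 = 0.0780926
So the posterior for Regime 3 is 0.00559038 / 0.0780926 ≈ 0.072.

0.072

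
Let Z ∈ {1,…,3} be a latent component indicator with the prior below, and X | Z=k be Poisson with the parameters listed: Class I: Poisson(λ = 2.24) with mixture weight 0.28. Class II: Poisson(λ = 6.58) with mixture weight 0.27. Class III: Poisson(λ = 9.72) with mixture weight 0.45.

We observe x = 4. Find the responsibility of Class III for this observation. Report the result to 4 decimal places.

0.1424

By Bayes' theorem, P(k | x) = π_k f_k(x) / Σ_j π_j f_j(x).
Evaluate each component's likelihood at the observed value:
  L_I = 0.111676
  L_II = 0.108401
  L_III = 0.0223415
Multiply by the mixture weights:
  π_I·L_I = 0.28 × 0.111676 = 0.0312694
  π_II·L_II = 0.27 × 0.108401 = 0.0292684
  π_III·L_III = 0.45 × 0.0223415 = 0.0100537
Evidence: 0.0312694 + 0.0292684 + 0.0100537 = 0.0705914
P(Class III | x) = 0.0100537 / 0.0705914 ≈ 0.1424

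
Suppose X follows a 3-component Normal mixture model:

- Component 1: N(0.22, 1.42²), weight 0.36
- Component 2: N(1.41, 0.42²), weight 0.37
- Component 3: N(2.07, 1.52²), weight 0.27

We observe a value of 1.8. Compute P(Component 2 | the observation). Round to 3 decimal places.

0.648

The responsibility of component k is π_k f_k(x) divided by Σ_j π_j f_j(x).
Evaluate each component's likelihood at the observed value:
  f_1 = 0.151281
  f_2 = 0.617201
  f_3 = 0.258354
Weight by the priors:
  π_1·f_1 = 0.36 × 0.151281 = 0.054461
  π_2·f_2 = 0.37 × 0.617201 = 0.228364
  π_3·f_3 = 0.27 × 0.258354 = 0.0697555
Normaliser: 0.054461 + 0.228364 + 0.0697555 = 0.352581
So the posterior for Component 2 is 0.228364 / 0.352581 ≈ 0.648.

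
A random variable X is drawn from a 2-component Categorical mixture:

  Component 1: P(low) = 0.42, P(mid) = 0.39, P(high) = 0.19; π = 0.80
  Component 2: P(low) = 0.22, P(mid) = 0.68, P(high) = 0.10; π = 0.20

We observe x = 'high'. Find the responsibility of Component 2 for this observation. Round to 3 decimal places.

0.116

Apply Bayes' rule: the posterior for each component is proportional to its prior times its likelihood at x.
Evaluate each component's likelihood at the observed value:
  p_1 = 0.19
  p_2 = 0.1
Unnormalised posteriors:
  P(Z=1)·p_1 = 0.80 × 0.19 = 0.152
  P(Z=2)·p_2 = 0.20 × 0.1 = 0.02
Denominator: 0.152 + 0.02 = 0.172
So the posterior for Component 2 is 0.02 / 0.172 ≈ 0.116.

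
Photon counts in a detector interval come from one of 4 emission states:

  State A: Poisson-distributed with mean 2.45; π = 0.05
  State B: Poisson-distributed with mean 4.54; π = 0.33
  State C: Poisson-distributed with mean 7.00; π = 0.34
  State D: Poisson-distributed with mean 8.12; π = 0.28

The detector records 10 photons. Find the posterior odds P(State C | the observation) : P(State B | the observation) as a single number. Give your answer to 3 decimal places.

Only the two components matter; the odds are (π_i f_i(x)) / (π_j f_j(x)).
Evaluate each component's likelihood at the observed value:
  p_A = e^(−2.45)·2.45^10/10! = 0.0001853
  p_B = e^(−4.54)·4.54^10/10! = 0.010942
  p_C = e^(−7.00)·7.00^10/10! = 0.0709833
  p_D = e^(−8.12)·8.12^10/10! = 0.102171
Odds = (0.34/0.33) × (0.0709833/0.010942) = 1.0303 × 6.4872 ≈ 6.684

6.684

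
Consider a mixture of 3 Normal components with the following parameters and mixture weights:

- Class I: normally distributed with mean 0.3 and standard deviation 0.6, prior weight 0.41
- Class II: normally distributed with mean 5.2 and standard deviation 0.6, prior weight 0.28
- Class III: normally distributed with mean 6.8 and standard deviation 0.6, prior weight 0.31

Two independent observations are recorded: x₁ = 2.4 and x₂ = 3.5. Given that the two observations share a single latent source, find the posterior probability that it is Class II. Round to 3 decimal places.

0.994

Posterior ∝ prior × likelihood, so P(k | x) ∝ w_k f_k(x); normalise over all components.
Since both observations come from the same component, the likelihood for component k is f_k(x₁)·f_k(x₂).
  L_I = [0.00145447] × [4.42717e-07] = 6.43919e-10
  L_II = [1.24101e-05] × [0.0120102] = 1.49047e-07
  L_III = [1.39657e-12] × [1.79496e-07] = 2.50679e-19
Weight by the priors:
  w_I·L_I = 0.41 × 6.43919e-10 = 2.64007e-10
  w_II·L_II = 0.28 × 1.49047e-07 = 4.17332e-08
  w_III·L_III = 0.31 × 2.50679e-19 = 7.77104e-20
Marginal: 2.64007e-10 + 4.17332e-08 + 7.77104e-20 = 4.19972e-08
P(Class II | x₁,x₂) = 4.17332e-08 / 4.19972e-08 ≈ 0.994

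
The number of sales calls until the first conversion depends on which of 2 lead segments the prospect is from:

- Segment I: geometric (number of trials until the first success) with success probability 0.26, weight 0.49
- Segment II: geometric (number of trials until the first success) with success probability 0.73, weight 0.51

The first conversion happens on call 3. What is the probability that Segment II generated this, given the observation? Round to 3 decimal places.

0.280

Posterior ∝ prior × likelihood, so P(k | x) ∝ π_k f_k(x); normalise over all components.
Evaluate each component's likelihood at the observed value:
  f_I = 0.142376
  f_II = 0.053217
Prior × likelihood for each component:
  π_I·f_I = 0.49 × 0.142376 = 0.0697642
  π_II·f_II = 0.51 × 0.053217 = 0.0271407
Denominator: 0.0697642 + 0.0271407 = 0.0969049
So the posterior for Segment II is 0.0271407 / 0.0969049 ≈ 0.280.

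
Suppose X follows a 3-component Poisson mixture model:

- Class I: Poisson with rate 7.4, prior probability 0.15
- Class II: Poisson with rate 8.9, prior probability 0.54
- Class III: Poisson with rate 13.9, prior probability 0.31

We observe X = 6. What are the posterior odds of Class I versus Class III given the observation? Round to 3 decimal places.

7.327

Posterior odds = (w_i f_i(x)) / (w_j f_j(x)); the normalising sum cancels.
Component likelihoods at x = 6:
  p_I = e^(−7.4)·7.4^6/6! = 0.139405
  p_II = e^(−8.9)·8.9^6/6! = 0.0941427
  p_III = e^(−13.9)·13.9^6/6! = 0.00920583
Posterior odds = (w_I·p_I) / (w_III·p_III) = (0.15·0.139405) / (0.31·0.00920583) = 0.0209108 / 0.00285381 ≈ 7.327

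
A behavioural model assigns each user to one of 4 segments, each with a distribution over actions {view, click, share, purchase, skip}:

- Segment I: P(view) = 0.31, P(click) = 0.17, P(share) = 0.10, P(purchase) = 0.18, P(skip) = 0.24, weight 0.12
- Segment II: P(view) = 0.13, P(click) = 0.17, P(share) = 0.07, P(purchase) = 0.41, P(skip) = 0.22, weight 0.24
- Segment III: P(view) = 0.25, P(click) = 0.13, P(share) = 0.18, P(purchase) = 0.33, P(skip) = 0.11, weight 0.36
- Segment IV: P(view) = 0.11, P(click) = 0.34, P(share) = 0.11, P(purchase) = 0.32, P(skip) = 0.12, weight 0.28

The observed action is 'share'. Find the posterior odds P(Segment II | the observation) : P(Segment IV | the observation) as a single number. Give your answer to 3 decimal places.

0.545

Since P(k|x) ∝ w_k f_k(x), the posterior odds are w_i f_i(x) / (w_j f_j(x)).
Component likelihoods at x = 'share':
  p_I = P(share | comp) = 0.10
  p_II = P(share | comp) = 0.07
  p_III = P(share | comp) = 0.18
  p_IV = P(share | comp) = 0.11
Odds = (0.24/0.28) × (0.07/0.11) = 0.857143 × 0.636364 ≈ 0.545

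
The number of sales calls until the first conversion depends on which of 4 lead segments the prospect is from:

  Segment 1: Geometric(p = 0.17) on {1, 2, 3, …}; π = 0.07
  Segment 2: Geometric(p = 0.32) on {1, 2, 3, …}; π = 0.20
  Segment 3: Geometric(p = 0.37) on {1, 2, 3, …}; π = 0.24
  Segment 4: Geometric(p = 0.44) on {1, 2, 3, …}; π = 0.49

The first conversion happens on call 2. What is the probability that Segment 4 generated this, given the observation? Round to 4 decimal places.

P(component k | x) = w_k·f_k(x) / marginal(x), where marginal(x) = Σ_j w_j·f_j(x).
Geometric probabilities:
  L_1 = 0.17·(1−0.17)^1 = 0.17·0.83 = 0.1411
  L_2 = 0.32·(1−0.32)^1 = 0.32·0.68 = 0.2176
  L_3 = 0.37·(1−0.37)^1 = 0.37·0.63 = 0.2331
  L_4 = 0.44·(1−0.44)^1 = 0.44·0.56 = 0.2464
Unnormalised posteriors:
  w_1·L_1 = 0.07 × 0.1411 = 0.009877
  w_2·L_2 = 0.20 × 0.2176 = 0.04352
  w_3·L_3 = 0.24 × 0.2331 = 0.055944
  w_4·L_4 = 0.49 × 0.2464 = 0.120736
Denominator: 0.009877 + 0.04352 + 0.055944 + 0.120736 = 0.230077
Responsibility of Segment 4: 0.120736 / 0.230077 ≈ 0.5248

0.5248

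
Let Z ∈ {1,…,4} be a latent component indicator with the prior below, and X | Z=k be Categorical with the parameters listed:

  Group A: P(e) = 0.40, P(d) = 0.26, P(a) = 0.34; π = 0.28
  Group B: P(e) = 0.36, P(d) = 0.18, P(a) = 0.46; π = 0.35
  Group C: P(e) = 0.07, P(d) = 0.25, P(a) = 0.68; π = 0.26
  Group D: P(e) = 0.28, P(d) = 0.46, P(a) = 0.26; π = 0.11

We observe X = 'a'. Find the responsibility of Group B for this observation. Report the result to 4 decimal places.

Posterior ∝ prior × likelihood, so P(k | x) ∝ P(Z=k) f_k(x); normalise over all components.
Component likelihoods at x = 'a':
  L_A = P(a | comp) = 0.34
  L_B = P(a | comp) = 0.46
  L_C = P(a | comp) = 0.68
  L_D = P(a | comp) = 0.26
Weight by the priors:
  P(Z=A)·L_A = 0.28 × 0.34 = 0.0952
  P(Z=B)·L_B = 0.35 × 0.46 = 0.161
  P(Z=C)·L_C = 0.26 × 0.68 = 0.1768
  P(Z=D)·L_D = 0.11 × 0.26 = 0.0286
Denominator: 0.0952 + 0.161 + 0.1768 + 0.0286 = 0.4616
Responsibility of Group B: 0.161 / 0.4616 ≈ 0.3488

0.3488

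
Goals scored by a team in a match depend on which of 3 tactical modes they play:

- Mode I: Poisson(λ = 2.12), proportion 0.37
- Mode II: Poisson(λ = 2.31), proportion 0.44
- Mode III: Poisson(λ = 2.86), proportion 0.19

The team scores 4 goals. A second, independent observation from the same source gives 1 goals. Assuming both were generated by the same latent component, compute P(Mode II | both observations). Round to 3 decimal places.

0.451

By Bayes' theorem, P(k | x) = π_k f_k(x) / Σ_j π_j f_j(x).
Since both observations come from the same component, the likelihood for component k is f_k(x₁)·f_k(x₂).
  L_I = [0.101025] × [0.254467] = 0.0257075
  L_II = [0.117765] × [0.229293] = 0.0270028
  L_III = [0.159651] × [0.163789] = 0.026149
Prior × likelihood for each component:
  π_I·L_I = 0.37 × 0.0257075 = 0.00951177
  π_II·L_II = 0.44 × 0.0270028 = 0.0118812
  π_III·L_III = 0.19 × 0.026149 = 0.0049683
Normaliser: 0.00951177 + 0.0118812 + 0.0049683 = 0.0263613
P(Mode II | data) ≈ 0.451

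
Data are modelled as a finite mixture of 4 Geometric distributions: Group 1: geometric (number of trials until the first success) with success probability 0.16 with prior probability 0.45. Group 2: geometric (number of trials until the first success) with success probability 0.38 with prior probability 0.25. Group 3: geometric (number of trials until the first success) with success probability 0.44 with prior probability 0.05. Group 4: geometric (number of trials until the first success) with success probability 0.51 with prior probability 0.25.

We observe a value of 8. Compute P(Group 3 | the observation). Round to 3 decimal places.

Apply Bayes' rule: the posterior for each component is proportional to its prior times its likelihood at x.
Component likelihoods at x = 8:
  f_1 = 0.0472145
  f_2 = 0.0133821
  f_3 = 0.00759922
  f_4 = 0.00345894
Multiply by the mixture weights:
  P(Z=1)·f_1 = 0.45 × 0.0472145 = 0.0212465
  P(Z=2)·f_2 = 0.25 × 0.0133821 = 0.00334553
  P(Z=3)·f_3 = 0.05 × 0.00759922 = 0.000379961
  P(Z=4)·f_4 = 0.25 × 0.00345894 = 0.000864734
Sum: 0.0212465 + 0.00334553 + 0.000379961 + 0.000864734 = 0.0258367
So the posterior for Group 3 is 0.000379961 / 0.0258367 ≈ 0.015.

0.015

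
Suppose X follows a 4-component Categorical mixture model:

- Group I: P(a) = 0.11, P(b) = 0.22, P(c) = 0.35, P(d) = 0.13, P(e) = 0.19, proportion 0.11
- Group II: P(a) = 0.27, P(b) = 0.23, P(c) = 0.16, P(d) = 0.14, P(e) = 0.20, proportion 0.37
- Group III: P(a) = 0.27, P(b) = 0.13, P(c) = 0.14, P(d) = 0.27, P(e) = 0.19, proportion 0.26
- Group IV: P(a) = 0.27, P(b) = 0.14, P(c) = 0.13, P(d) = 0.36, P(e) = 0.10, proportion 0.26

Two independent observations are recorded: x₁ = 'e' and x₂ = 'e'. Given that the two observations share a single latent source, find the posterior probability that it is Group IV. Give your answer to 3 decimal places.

0.085

The responsibility of component k is π_k f_k(x) divided by Σ_j π_j f_j(x).
Since both observations come from the same component, the likelihood for component k is f_k(x₁)·f_k(x₂).
  p_I = [P(e | comp) = 0.19] × [0.19] = 0.0361
  p_II = [P(e | comp) = 0.20] × [0.2] = 0.04
  p_III = [P(e | comp) = 0.19] × [0.19] = 0.0361
  p_IV = [P(e | comp) = 0.10] × [0.1] = 0.01
Unnormalised posteriors:
  π_I·p_I = 0.11 × 0.0361 = 0.003971
  π_II·p_II = 0.37 × 0.04 = 0.0148
  π_III·p_III = 0.26 × 0.0361 = 0.009386
  π_IV·p_IV = 0.26 × 0.01 = 0.0026
Sum: 0.003971 + 0.0148 + 0.009386 + 0.0026 = 0.030757
P(Group IV | data) = 0.0026 / 0.030757 ≈ 0.085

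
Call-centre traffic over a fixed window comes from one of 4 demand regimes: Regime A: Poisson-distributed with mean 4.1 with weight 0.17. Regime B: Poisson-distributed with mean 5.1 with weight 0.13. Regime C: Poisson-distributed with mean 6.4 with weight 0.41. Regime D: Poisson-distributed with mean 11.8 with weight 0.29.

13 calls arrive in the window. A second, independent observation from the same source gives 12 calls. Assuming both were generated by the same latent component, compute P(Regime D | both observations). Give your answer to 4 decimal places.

P(component k | x) = w_k·f_k(x) / marginal(x), where marginal(x) = Σ_j w_j·f_j(x).
Since both observations come from the same component, the likelihood for component k is f_k(x₁)·f_k(x₂).
  f_A = [0.000246208] × [0.00078066] = 1.92205e-07
  f_B = [0.00154607] × [0.00394097] = 6.09303e-06
  f_C = [0.00806445] × [0.0163809] = 0.000132103
  f_D = [0.103636] × [0.114175] = 0.0118327
Weight by the priors:
  w_A·f_A = 0.17 × 1.92205e-07 = 3.26748e-08
  w_B·f_B = 0.13 × 6.09303e-06 = 7.92094e-07
  w_C·f_C = 0.41 × 0.000132103 = 5.41622e-05
  w_D·f_D = 0.29 × 0.0118327 = 0.00343148
Sum: 3.26748e-08 + 7.92094e-07 + 5.41622e-05 + 0.00343148 = 0.00348646
P(Regime D | x) ≈ 0.9842

0.9842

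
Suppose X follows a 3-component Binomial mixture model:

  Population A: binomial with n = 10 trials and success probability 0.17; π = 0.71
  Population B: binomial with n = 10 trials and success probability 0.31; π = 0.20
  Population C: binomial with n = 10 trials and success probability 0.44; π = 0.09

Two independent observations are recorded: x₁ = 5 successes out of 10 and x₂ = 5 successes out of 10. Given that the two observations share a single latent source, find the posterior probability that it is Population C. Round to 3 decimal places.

0.637

By Bayes' theorem, P(k | x) = π_k f_k(x) / Σ_j π_j f_j(x).
Since both observations come from the same component, the likelihood for component k is f_k(x₁)·f_k(x₂).
  f_A = [C(10,5)·0.17^5·0.83^5 = 252·0.000141986·0.393904 = 0.014094] × [0.014094] = 0.000198642
  f_B = [C(10,5)·0.31^5·0.69^5 = 252·0.00286292·0.156403 = 0.112838] × [0.112838] = 0.0127324
  f_C = [C(10,5)·0.44^5·0.56^5 = 252·0.0164916·0.0550732 = 0.228878] × [0.228878] = 0.0523851
Unnormalised posteriors:
  π_A·f_A = 0.71 × 0.000198642 = 0.000141036
  π_B·f_B = 0.20 × 0.0127324 = 0.00254647
  π_C·f_C = 0.09 × 0.0523851 = 0.00471466
Denominator: 0.000141036 + 0.00254647 + 0.00471466 = 0.00740217
So the posterior for Population C is 0.00471466 / 0.00740217 ≈ 0.637.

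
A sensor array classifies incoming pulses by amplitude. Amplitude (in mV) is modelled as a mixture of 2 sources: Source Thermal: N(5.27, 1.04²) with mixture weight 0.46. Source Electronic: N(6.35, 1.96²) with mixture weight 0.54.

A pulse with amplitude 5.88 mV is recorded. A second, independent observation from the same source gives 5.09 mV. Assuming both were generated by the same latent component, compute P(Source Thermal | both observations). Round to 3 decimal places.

By Bayes' theorem, P(k | x) = w_k f_k(x) / Σ_j w_j f_j(x).
Since both observations come from the same component, the likelihood for component k is f_k(x₁)·f_k(x₂).
  L_Thermal = [0.322977] × [0.377896] = 0.122052
  L_Electronic = [0.197773] × [0.165544] = 0.0327403
Weight by the priors:
  w_Thermal·L_Thermal = 0.46 × 0.122052 = 0.0561438
  w_Electronic·L_Electronic = 0.54 × 0.0327403 = 0.0176797
Sum: 0.0561438 + 0.0176797 = 0.0738236
So the posterior for Source Thermal is 0.0561438 / 0.0738236 ≈ 0.761.

0.761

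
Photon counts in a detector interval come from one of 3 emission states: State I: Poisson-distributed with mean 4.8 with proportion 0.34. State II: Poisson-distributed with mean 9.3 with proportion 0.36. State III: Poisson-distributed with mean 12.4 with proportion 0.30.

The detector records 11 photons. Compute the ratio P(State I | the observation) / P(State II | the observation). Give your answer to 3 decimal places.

Posterior odds = (P(Z=i) f_i(x)) / (P(Z=j) f_j(x)); the normalising sum cancels.
Evaluate each component's likelihood at the observed value:
  f_I = 0.00642517
  f_II = 0.10309
  f_III = 0.109959
Odds = (0.34/0.36) × (0.00642517/0.10309) = 0.944444 × 0.0623256 ≈ 0.059

0.059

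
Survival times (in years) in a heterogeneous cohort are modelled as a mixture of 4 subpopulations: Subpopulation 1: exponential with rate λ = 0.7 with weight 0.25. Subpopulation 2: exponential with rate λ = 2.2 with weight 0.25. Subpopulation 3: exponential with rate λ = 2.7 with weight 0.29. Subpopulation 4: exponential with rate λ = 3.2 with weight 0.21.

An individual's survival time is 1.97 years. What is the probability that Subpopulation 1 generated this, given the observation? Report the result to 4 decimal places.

By Bayes' theorem, P(k | x) = P(Z=k) f_k(x) / Σ_j P(Z=j) f_j(x).
Evaluate each component's likelihood at the observed value:
  L_1 = 0.176281
  L_2 = 0.028853
  L_3 = 0.0132237
  L_4 = 0.00585272
Weight by the priors:
  P(Z=1)·L_1 = 0.25 × 0.176281 = 0.0440703
  P(Z=2)·L_2 = 0.25 × 0.028853 = 0.00721324
  P(Z=3)·L_3 = 0.29 × 0.0132237 = 0.00383486
  P(Z=4)·L_4 = 0.21 × 0.00585272 = 0.00122907
Marginal: 0.0440703 + 0.00721324 + 0.00383486 + 0.00122907 = 0.0563475
So the posterior for Subpopulation 1 is 0.0440703 / 0.0563475 ≈ 0.7821.

0.7821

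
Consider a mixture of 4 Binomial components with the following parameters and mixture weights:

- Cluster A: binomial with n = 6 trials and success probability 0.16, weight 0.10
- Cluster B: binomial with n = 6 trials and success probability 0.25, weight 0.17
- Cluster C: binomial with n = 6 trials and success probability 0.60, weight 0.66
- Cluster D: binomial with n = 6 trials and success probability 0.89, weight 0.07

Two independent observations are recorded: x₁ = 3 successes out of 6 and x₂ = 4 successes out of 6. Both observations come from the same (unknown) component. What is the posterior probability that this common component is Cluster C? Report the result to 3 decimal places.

P(component k | x) = w_k·f_k(x) / marginal(x), where marginal(x) = Σ_j w_j·f_j(x).
Since both observations come from the same component, the likelihood for component k is f_k(x₁)·f_k(x₂).
  f_A = [0.0485543] × [0.00693633] = 0.000336789
  f_B = [0.131836] × [0.032959] = 0.00434518
  f_C = [0.27648] × [0.31104] = 0.0859963
  f_D = [0.0187663] × [0.113877] = 0.00213705
Weight by the priors:
  w_A·f_A = 0.10 × 0.000336789 = 3.36789e-05
  w_B·f_B = 0.17 × 0.00434518 = 0.00073868
  w_C·f_C = 0.66 × 0.0859963 = 0.0567576
  w_D·f_D = 0.07 × 0.00213705 = 0.000149594
Evidence: 3.36789e-05 + 0.00073868 + 0.0567576 + 0.000149594 = 0.0576795
So the posterior for Cluster C is 0.0567576 / 0.0576795 ≈ 0.984.

0.984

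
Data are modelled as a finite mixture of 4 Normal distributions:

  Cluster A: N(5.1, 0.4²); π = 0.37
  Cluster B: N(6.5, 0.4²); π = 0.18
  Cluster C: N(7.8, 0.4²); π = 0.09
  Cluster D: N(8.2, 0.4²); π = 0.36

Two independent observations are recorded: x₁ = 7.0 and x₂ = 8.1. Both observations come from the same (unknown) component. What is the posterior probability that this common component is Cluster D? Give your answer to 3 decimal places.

0.296

The responsibility of component k is w_k f_k(x) divided by Σ_j w_j f_j(x).
Since both observations come from the same component, the likelihood for component k is f_k(x₁)·f_k(x₂).
  f_A = [(1/(0.4·√(2π)))·exp(−(7.0−5.1)²/(2·0.4²)) = 0.997356·exp(-11.28125) = 1.25738e-05] × [6.0858e-13] = 7.65215e-18
  f_B = [(1/(0.4·√(2π)))·exp(−(7.0−6.5)²/(2·0.4²)) = 0.997356·exp(-0.78125) = 0.456623] × [0.000334576] = 0.000152775
  f_C = [(1/(0.4·√(2π)))·exp(−(7.0−7.8)²/(2·0.4²)) = 0.997356·exp(-2.00000) = 0.134977] × [0.752844] = 0.101617
  f_D = [(1/(0.4·√(2π)))·exp(−(7.0−8.2)²/(2·0.4²)) = 0.997356·exp(-4.50000) = 0.0110796] × [0.96667] = 0.0107103
Multiply by the mixture weights:
  w_A·f_A = 0.37 × 7.65215e-18 = 2.83129e-18
  w_B·f_B = 0.18 × 0.000152775 = 2.74995e-05
  w_C·f_C = 0.09 × 0.101617 = 0.00914552
  w_D·f_D = 0.36 × 0.0107103 = 0.00385572
Normaliser: 2.83129e-18 + 2.74995e-05 + 0.00914552 + 0.00385572 = 0.0130287
Responsibility of Cluster D: 0.00385572 / 0.0130287 ≈ 0.296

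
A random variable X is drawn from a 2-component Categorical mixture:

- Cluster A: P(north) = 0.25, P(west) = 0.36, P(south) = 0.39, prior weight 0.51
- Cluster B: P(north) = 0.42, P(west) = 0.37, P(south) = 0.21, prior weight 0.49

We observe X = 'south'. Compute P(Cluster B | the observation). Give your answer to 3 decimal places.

Apply Bayes' rule: the posterior for each component is proportional to its prior times its likelihood at x.
Component likelihoods at x = 'south':
  p_A = 0.39
  p_B = 0.21
Weight by the priors:
  π_A·p_A = 0.51 × 0.39 = 0.1989
  π_B·p_B = 0.49 × 0.21 = 0.1029
Evidence: 0.1989 + 0.1029 = 0.3018
So the posterior for Cluster B is 0.1029 / 0.3018 ≈ 0.341.

0.341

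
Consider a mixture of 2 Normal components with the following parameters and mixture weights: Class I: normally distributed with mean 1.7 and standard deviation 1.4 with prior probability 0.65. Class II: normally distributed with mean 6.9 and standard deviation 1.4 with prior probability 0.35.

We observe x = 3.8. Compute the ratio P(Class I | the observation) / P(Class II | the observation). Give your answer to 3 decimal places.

Posterior odds = (w_i f_i(x)) / (w_j f_j(x)); the normalising sum cancels.
Component likelihoods at x = 3.8:
  p_I = 0.0925126
  p_II = 0.0245525
0.0601332 / 0.00859338 ≈ 6.998

6.998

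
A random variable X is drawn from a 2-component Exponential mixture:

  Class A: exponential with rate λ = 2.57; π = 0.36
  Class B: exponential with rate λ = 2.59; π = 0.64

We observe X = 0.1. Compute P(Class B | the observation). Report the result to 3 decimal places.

Posterior ∝ prior × likelihood, so P(k | x) ∝ π_k f_k(x); normalise over all components.
Evaluate each component's likelihood at the observed value:
  p_A = 2.57·e^(−2.57·0.1) = 2.57·e^(−0.2570) = 1.98756
  p_B = 2.59·e^(−2.59·0.1) = 2.59·e^(−0.2590) = 1.99902
Weight by the priors:
  π_A·p_A = 0.36 × 1.98756 = 0.71552
  π_B·p_B = 0.64 × 1.99902 = 1.27937
Sum: 0.71552 + 1.27937 = 1.99489
P(Class B | 0.1) = 1.27937 / 1.99489 ≈ 0.641

0.641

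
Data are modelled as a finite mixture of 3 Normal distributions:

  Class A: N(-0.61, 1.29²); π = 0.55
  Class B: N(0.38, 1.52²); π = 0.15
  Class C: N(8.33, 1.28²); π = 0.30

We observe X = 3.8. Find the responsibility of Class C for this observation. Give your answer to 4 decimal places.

0.0469

By Bayes' theorem, P(k | x) = π_k f_k(x) / Σ_j π_j f_j(x).
Normal densities:
  f_A = (1/(1.29·√(2π)))·exp(−(3.8−-0.61)²/(2·1.29²)) = 0.309258·exp(-5.84343) = 0.000896502
  f_B = (1/(1.52·√(2π)))·exp(−(3.8−0.38)²/(2·1.52²)) = 0.262462·exp(-2.53125) = 0.0208813
  f_C = (1/(1.28·√(2π)))·exp(−(3.8−8.33)²/(2·1.28²)) = 0.311674·exp(-6.26248) = 0.000594208
Weight by the priors:
  π_A·f_A = 0.55 × 0.000896502 = 0.000493076
  π_B·f_B = 0.15 × 0.0208813 = 0.0031322
  π_C·f_C = 0.30 × 0.000594208 = 0.000178263
Denominator: 0.000493076 + 0.0031322 + 0.000178263 = 0.00380354
So the posterior for Class C is 0.000178263 / 0.00380354 ≈ 0.0469.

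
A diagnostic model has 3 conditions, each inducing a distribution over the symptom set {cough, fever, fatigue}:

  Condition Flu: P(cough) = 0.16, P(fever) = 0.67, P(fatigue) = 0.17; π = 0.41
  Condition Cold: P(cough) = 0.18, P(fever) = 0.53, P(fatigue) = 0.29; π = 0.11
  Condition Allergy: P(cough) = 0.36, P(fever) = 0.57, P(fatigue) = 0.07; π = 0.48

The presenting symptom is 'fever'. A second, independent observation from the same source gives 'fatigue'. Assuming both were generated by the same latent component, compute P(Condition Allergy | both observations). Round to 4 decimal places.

By Bayes' theorem, P(k | x) = w_k f_k(x) / Σ_j w_j f_j(x).
Since both observations come from the same component, the likelihood for component k is f_k(x₁)·f_k(x₂).
  f_Flu = [0.67] × [0.17] = 0.1139
  f_Cold = [0.53] × [0.29] = 0.1537
  f_Allergy = [0.57] × [0.07] = 0.0399
Prior × likelihood for each component:
  w_Flu·f_Flu = 0.41 × 0.1139 = 0.046699
  w_Cold·f_Cold = 0.11 × 0.1537 = 0.016907
  w_Allergy·f_Allergy = 0.48 × 0.0399 = 0.019152
Normaliser: 0.046699 + 0.016907 + 0.019152 = 0.082758
So the posterior for Condition Allergy is 0.019152 / 0.082758 ≈ 0.2314.

0.2314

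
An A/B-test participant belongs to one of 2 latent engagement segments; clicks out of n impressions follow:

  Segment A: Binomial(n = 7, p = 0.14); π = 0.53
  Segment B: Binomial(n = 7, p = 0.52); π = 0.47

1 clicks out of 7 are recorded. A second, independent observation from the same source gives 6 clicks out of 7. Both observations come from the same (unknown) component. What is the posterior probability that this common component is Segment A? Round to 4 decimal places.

0.0068

Apply Bayes' rule: the posterior for each component is proportional to its prior times its likelihood at x.
Since both observations come from the same component, the likelihood for component k is f_k(x₁)·f_k(x₂).
  f_A = [C(7,1)·0.14^1·0.86^6 = 7·0.14·0.404567 = 0.396476] × [4.53278e-05] = 1.79714e-05
  f_B = [C(7,1)·0.52^1·0.48^6 = 7·0.52·0.0122306 = 0.0445193] × [0.0664292] = 0.00295739
Prior × likelihood for each component:
  P(Z=A)·f_A = 0.53 × 1.79714e-05 = 9.52483e-06
  P(Z=B)·f_B = 0.47 × 0.00295739 = 0.00138997
Sum: 9.52483e-06 + 0.00138997 = 0.0013995
P(Segment A | x₁, x₂) = 9.52483e-06 / 0.0013995 ≈ 0.0068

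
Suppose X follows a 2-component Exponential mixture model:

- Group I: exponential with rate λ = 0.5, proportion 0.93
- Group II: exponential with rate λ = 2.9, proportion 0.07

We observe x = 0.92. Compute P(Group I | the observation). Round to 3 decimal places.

0.954

Posterior ∝ prior × likelihood, so P(k | x) ∝ π_k f_k(x); normalise over all components.
Exponential densities:
  L_I = 0.315642
  L_II = 0.201234
Weight by the priors:
  π_I·L_I = 0.93 × 0.315642 = 0.293547
  π_II·L_II = 0.07 × 0.201234 = 0.0140863
Sum: 0.293547 + 0.0140863 = 0.307633
Responsibility of Group I: 0.293547 / 0.307633 ≈ 0.954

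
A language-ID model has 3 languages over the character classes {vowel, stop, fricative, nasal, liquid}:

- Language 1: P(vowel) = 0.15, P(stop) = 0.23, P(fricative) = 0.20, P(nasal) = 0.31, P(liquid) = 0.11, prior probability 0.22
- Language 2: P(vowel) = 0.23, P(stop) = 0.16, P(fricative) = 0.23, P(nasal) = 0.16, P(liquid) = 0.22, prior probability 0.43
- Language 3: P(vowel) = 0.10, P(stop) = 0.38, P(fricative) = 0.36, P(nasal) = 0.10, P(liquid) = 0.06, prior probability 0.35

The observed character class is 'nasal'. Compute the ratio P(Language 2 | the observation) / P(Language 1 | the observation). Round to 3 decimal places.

1.009

Only the two components matter; the odds are (P(Z=i) f_i(x)) / (P(Z=j) f_j(x)).
Component likelihoods at x = 'nasal':
  p_1 = P(nasal | comp) = 0.31
  p_2 = P(nasal | comp) = 0.16
  p_3 = P(nasal | comp) = 0.10
Posterior odds = (P(Z=2)·p_2) / (P(Z=1)·p_1) = (0.43·0.16) / (0.22·0.31) = 0.0688 / 0.0682 ≈ 1.009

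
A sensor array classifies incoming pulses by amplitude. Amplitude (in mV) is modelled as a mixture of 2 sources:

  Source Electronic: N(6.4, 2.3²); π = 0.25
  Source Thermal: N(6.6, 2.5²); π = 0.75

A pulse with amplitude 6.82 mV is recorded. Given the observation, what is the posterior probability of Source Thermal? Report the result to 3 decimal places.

Posterior ∝ prior × likelihood, so P(k | x) ∝ w_k f_k(x); normalise over all components.
Normal densities:
  p_Electronic = (1/(2.3·√(2π)))·exp(−(6.82−6.4)²/(2·2.3²)) = 0.173453·exp(-0.01667) = 0.170585
  p_Thermal = (1/(2.5·√(2π)))·exp(−(6.82−6.6)²/(2·2.5²)) = 0.159577·exp(-0.00387) = 0.15896
Prior × likelihood for each component:
  w_Electronic·p_Electronic = 0.25 × 0.170585 = 0.0426463
  w_Thermal·p_Thermal = 0.75 × 0.15896 = 0.11922
Marginal: 0.0426463 + 0.11922 = 0.161866
P(Source Thermal | the observation) = 0.11922 / 0.161866 ≈ 0.737

0.737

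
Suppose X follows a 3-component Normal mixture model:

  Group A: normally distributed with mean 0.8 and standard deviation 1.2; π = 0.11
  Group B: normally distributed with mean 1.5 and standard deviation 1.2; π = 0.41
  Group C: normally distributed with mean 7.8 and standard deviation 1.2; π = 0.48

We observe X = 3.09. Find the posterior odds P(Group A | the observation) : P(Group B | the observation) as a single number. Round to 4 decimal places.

Since P(k|x) ∝ π_k f_k(x), the posterior odds are π_i f_i(x) / (π_j f_j(x)).
Normal densities:
  f_A = (1/(1.2·√(2π)))·exp(−(3.09−0.8)²/(2·1.2²)) = 0.332452·exp(-1.82087) = 0.053819
  f_B = (1/(1.2·√(2π)))·exp(−(3.09−1.5)²/(2·1.2²)) = 0.332452·exp(-0.87781) = 0.138197
  f_C = (1/(1.2·√(2π)))·exp(−(3.09−7.8)²/(2·1.2²)) = 0.332452·exp(-7.70281) = 0.00015012
Posterior odds = (π_A·f_A) / (π_B·f_B) = (0.11·0.053819) / (0.41·0.138197) = 0.00592009 / 0.0566609 ≈ 0.1045

0.1045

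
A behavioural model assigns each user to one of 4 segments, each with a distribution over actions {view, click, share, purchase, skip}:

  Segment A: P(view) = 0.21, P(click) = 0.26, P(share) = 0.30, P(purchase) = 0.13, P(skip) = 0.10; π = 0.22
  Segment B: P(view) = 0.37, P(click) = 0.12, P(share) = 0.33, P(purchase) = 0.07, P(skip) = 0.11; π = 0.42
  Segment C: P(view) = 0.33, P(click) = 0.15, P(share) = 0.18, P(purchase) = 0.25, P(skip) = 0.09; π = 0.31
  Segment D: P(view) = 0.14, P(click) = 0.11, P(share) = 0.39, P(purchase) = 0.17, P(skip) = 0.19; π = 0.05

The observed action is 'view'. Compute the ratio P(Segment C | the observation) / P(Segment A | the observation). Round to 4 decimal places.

The posterior odds equal the prior odds times the likelihood ratio: (w_i/w_j)·(f_i(x)/f_j(x)).
Component likelihoods at x = 'view':
  L_A = 0.21
  L_B = 0.37
  L_C = 0.33
  L_D = 0.14
Posterior odds = (w_C·L_C) / (w_A·L_A) = (0.31·0.33) / (0.22·0.21) = 0.1023 / 0.0462 ≈ 2.2143

2.2143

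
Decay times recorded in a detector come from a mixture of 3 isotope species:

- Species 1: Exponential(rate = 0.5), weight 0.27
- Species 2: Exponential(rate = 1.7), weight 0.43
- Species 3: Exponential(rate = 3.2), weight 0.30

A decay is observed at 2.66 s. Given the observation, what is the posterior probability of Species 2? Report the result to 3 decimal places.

0.181

The responsibility of component k is w_k f_k(x) divided by Σ_j w_j f_j(x).
Evaluate each component's likelihood at the observed value:
  f_1 = 0.5·e^(−0.5·2.66) = 0.5·e^(−1.3300) = 0.132239
  f_2 = 1.7·e^(−1.7·2.66) = 1.7·e^(−4.5220) = 0.0184744
  f_3 = 3.2·e^(−3.2·2.66) = 3.2·e^(−8.5120) = 0.000643332
Multiply by the mixture weights:
  w_1·f_1 = 0.27 × 0.132239 = 0.0357044
  w_2·f_2 = 0.43 × 0.0184744 = 0.00794397
  w_3·f_3 = 0.30 × 0.000643332 = 0.000193
Sum: 0.0357044 + 0.00794397 + 0.000193 = 0.0438414
Responsibility of Species 2: 0.00794397 / 0.0438414 ≈ 0.181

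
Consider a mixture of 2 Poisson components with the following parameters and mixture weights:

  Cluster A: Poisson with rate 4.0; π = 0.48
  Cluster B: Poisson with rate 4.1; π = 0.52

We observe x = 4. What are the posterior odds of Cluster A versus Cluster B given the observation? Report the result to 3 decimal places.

0.924

Posterior odds = (π_i f_i(x)) / (π_j f_j(x)); the normalising sum cancels.
Poisson probabilities:
  p_A = 0.195367
  p_B = 0.195127
Odds = (0.48/0.52) × (0.195367/0.195127) = 0.923077 × 1.00123 ≈ 0.924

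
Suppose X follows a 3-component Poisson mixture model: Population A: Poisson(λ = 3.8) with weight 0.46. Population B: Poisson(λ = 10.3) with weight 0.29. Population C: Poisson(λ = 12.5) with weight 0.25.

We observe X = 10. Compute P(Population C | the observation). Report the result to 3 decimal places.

By Bayes' theorem, P(k | x) = P(Z=k) f_k(x) / Σ_j P(Z=j) f_j(x).
Poisson probabilities:
  p_A = e^(−3.8)·3.8^10/10! = 0.00387038
  p_B = e^(−10.3)·10.3^10/10! = 0.124559
  p_C = e^(−12.5)·12.5^10/10! = 0.0956436
Prior × likelihood for each component:
  P(Z=A)·p_A = 0.46 × 0.00387038 = 0.00178038
  P(Z=B)·p_B = 0.29 × 0.124559 = 0.0361222
  P(Z=C)·p_C = 0.25 × 0.0956436 = 0.0239109
Marginal: 0.00178038 + 0.0361222 + 0.0239109 = 0.0618135
P(Population C | 10) ≈ 0.387

0.387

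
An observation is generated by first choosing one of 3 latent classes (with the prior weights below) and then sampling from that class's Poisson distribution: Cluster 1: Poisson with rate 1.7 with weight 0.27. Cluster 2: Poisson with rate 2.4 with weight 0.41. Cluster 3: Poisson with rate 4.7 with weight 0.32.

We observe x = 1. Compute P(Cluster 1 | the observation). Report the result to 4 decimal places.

0.4489

By Bayes' theorem, P(k | x) = π_k f_k(x) / Σ_j π_j f_j(x).
Evaluate each component's likelihood at the observed value:
  f_1 = e^(−1.7)·1.7^1/1! = 0.310562
  f_2 = e^(−2.4)·2.4^1/1! = 0.217723
  f_3 = e^(−4.7)·4.7^1/1! = 0.0427478
Unnormalised posteriors:
  π_1·f_1 = 0.27 × 0.310562 = 0.0838517
  π_2·f_2 = 0.41 × 0.217723 = 0.0892665
  π_3·f_3 = 0.32 × 0.0427478 = 0.0136793
Normaliser: 0.0838517 + 0.0892665 + 0.0136793 = 0.186798
Responsibility of Cluster 1: 0.0838517 / 0.186798 ≈ 0.4489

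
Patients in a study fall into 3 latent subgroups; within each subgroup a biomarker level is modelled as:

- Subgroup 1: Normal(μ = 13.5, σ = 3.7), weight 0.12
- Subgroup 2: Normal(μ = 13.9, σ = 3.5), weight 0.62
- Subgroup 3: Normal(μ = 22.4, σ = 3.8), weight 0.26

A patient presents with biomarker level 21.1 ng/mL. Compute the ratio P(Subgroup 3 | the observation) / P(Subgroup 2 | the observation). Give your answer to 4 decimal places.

3.0226

Posterior odds = (w_i f_i(x)) / (w_j f_j(x)); the normalising sum cancels.
Evaluate each component's likelihood at the observed value:
  p_1 = (1/(3.7·√(2π)))·exp(−(21.1−13.5)²/(2·3.7²)) = 0.107822·exp(-2.10957) = 0.0130778
  p_2 = (1/(3.5·√(2π)))·exp(−(21.1−13.9)²/(2·3.5²)) = 0.113984·exp(-2.11592) = 0.0137376
  p_3 = (1/(3.8·√(2π)))·exp(−(21.1−22.4)²/(2·3.8²)) = 0.104985·exp(-0.05852) = 0.0990176
Posterior odds = (w_3·p_3) / (w_2·p_2) = (0.26·0.0990176) / (0.62·0.0137376) = 0.0257446 / 0.0085173 ≈ 3.0226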